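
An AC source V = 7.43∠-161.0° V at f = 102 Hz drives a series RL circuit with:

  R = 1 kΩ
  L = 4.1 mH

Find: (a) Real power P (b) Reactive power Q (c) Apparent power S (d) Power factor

Step 1 — Angular frequency: ω = 2π·f = 2π·102 = 640.9 rad/s.
Step 2 — Component impedances:
  R: Z = R = 1000 Ω
  L: Z = jωL = j·640.9·0.0041 = 0 + j2.628 Ω
Step 3 — Series combination: Z_total = R + L = 1000 + j2.628 Ω = 1000∠0.2° Ω.
Step 4 — Source phasor: V = 7.43∠-161.0° V = -7.025 - j2.419 V.
Step 5 — Current: I = V / Z = -0.007032 - j0.0024 A = 0.00743∠-161.2° A.
Step 6 — Complex power: S = V·I* = 0.0552 + j0.0001451 VA.
Step 7 — Real power: P = Re(S) = 0.0552 W.
Step 8 — Reactive power: Q = Im(S) = 0.0001451 VAR.
Step 9 — Apparent power: |S| = 0.0552 VA.
Step 10 — Power factor: PF = P/|S| = 1 (lagging).

(a) P = 0.0552 W  (b) Q = 0.0001451 VAR  (c) S = 0.0552 VA  (d) PF = 1 (lagging)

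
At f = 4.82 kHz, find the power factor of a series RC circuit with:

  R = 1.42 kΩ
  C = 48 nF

Step 1 — Angular frequency: ω = 2π·f = 2π·4820 = 3.028e+04 rad/s.
Step 2 — Component impedances:
  R: Z = R = 1420 Ω
  C: Z = 1/(jωC) = -j/(ω·C) = 0 - j687.9 Ω
Step 3 — Series combination: Z_total = R + C = 1420 - j687.9 Ω = 1578∠-25.8° Ω.
Step 4 — Power factor: PF = cos(φ) = Re(Z)/|Z| = 1420/1577.85 = 0.9.
Step 5 — Type: Im(Z) = -687.9 ⇒ leading (phase φ = -25.8°).

PF = 0.9 (leading, φ = -25.8°)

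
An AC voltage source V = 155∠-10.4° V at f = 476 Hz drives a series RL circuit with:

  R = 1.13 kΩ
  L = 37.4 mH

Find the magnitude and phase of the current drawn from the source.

Step 1 — Angular frequency: ω = 2π·f = 2π·476 = 2991 rad/s.
Step 2 — Component impedances:
  R: Z = R = 1130 Ω
  L: Z = jωL = j·2991·0.0374 = 0 + j111.9 Ω
Step 3 — Series combination: Z_total = R + L = 1130 + j111.9 Ω = 1136∠5.7° Ω.
Step 4 — Source phasor: V = 155∠-10.4° V = 152.5 - j27.98 V.
Step 5 — Ohm's law: I = V / Z_total = (152.5 - j27.98) / (1130 + j111.9) = 0.1312 - j0.03775 A.
Step 6 — Convert to polar: |I| = 0.1365 A, ∠I = -16.1°.

I = 0.1365∠-16.1° A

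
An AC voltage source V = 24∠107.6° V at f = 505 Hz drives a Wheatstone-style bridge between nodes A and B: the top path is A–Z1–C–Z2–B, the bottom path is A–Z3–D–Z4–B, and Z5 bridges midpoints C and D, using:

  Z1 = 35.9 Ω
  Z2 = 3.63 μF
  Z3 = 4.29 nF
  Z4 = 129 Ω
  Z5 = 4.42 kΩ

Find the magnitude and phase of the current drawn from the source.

Step 1 — Angular frequency: ω = 2π·f = 2π·505 = 3173 rad/s.
Step 2 — Component impedances:
  Z1: Z = R = 35.9 Ω
  Z2: Z = 1/(jωC) = -j/(ω·C) = 0 - j86.82 Ω
  Z3: Z = 1/(jωC) = -j/(ω·C) = 0 - j7.346e+04 Ω
  Z4: Z = R = 129 Ω
  Z5: Z = R = 4420 Ω
Step 3 — Bridge requires nodal analysis (the Z5 bridge couples midpoints C and D, so the two paths cannot be reduced to a simple series/parallel combination). Setting node B to ground and injecting 1 A at node A, the 3-node admittance system at A, C, D solves to V_A = Z_AB = 37.47 - j86.71 Ω = 94.46∠-66.6° Ω.
Step 4 — Source phasor: V = 24∠107.6° V = -7.257 + j22.88 V.
Step 5 — Ohm's law: I = V / Z_total = (-7.257 + j22.88) / (37.47 - j86.71) = -0.2528 + j0.02555 A.
Step 6 — Convert to polar: |I| = 0.2541 A, ∠I = 174.2°.

I = 0.2541∠174.2° A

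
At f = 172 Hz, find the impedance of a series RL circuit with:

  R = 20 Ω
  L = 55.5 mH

Step 1 — Angular frequency: ω = 2π·f = 2π·172 = 1081 rad/s.
Step 2 — Component impedances:
  R: Z = R = 20 Ω
  L: Z = jωL = j·1081·0.0555 = 0 + j59.98 Ω
Step 3 — Series combination: Z_total = R + L = 20 + j59.98 Ω = 63.23∠71.6° Ω.

Z = 20 + j59.98 Ω = 63.23∠71.6° Ω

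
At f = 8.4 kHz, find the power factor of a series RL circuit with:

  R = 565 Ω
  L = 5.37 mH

Step 1 — Angular frequency: ω = 2π·f = 2π·8400 = 5.278e+04 rad/s.
Step 2 — Component impedances:
  R: Z = R = 565 Ω
  L: Z = jωL = j·5.278e+04·0.00537 = 0 + j283.4 Ω
Step 3 — Series combination: Z_total = R + L = 565 + j283.4 Ω = 632.1∠26.6° Ω.
Step 4 — Power factor: PF = cos(φ) = Re(Z)/|Z| = 565/632.1 = 0.8938.
Step 5 — Type: Im(Z) = 283.4 ⇒ lagging (phase φ = 26.6°).

PF = 0.8938 (lagging, φ = 26.6°)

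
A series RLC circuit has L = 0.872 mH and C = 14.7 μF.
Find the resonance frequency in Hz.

Step 1 — Resonance condition Im(Z)=0 gives ω₀ = 1/√(LC).
Step 2 — ω₀ = 1/√(0.000872·1.47e-05) = 8832 rad/s.
Step 3 — f₀ = ω₀/(2π) = 1406 Hz.

f₀ = 1406 Hz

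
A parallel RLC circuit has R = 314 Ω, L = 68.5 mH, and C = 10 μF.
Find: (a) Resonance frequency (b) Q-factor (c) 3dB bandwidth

Step 1 — Resonance: ω₀ = 1/√(LC) = 1/√(0.0685·1e-05) = 1208 rad/s.
Step 2 — f₀ = ω₀/(2π) = 192.3 Hz.
Step 3 — Parallel Q: Q = R/(ω₀L) = 314/(1208·0.0685) = 3.794.
Step 4 — Bandwidth: Δω = ω₀/Q = 318.5 rad/s; BW = Δω/(2π) = 50.69 Hz.

(a) f₀ = 192.3 Hz  (b) Q = 3.794  (c) BW = 50.69 Hz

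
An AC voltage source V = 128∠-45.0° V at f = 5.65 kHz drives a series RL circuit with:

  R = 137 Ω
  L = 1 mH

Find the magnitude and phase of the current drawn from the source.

Step 1 — Angular frequency: ω = 2π·f = 2π·5650 = 3.55e+04 rad/s.
Step 2 — Component impedances:
  R: Z = R = 137 Ω
  L: Z = jωL = j·3.55e+04·0.001 = 0 + j35.5 Ω
Step 3 — Series combination: Z_total = R + L = 137 + j35.5 Ω = 141.5∠14.5° Ω.
Step 4 — Source phasor: V = 128∠-45.0° V = 90.51 - j90.51 V.
Step 5 — Ohm's law: I = V / Z_total = (90.51 - j90.51) / (137 + j35.5) = 0.4587 - j0.7795 A.
Step 6 — Convert to polar: |I| = 0.9044 A, ∠I = -59.5°.

I = 0.9044∠-59.5° A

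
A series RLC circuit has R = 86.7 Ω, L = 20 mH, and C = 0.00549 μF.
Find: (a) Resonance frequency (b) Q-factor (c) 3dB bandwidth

Step 1 — Resonance: ω₀ = 1/√(LC) = 1/√(0.02·5.49e-09) = 9.543e+04 rad/s.
Step 2 — f₀ = ω₀/(2π) = 1.519e+04 Hz.
Step 3 — Series Q: Q = ω₀L/R = 9.543e+04·0.02/86.7 = 22.01.
Step 4 — Bandwidth: Δω = ω₀/Q = 4335 rad/s; BW = Δω/(2π) = 689.9 Hz.

(a) f₀ = 1.519e+04 Hz  (b) Q = 22.01  (c) BW = 689.9 Hz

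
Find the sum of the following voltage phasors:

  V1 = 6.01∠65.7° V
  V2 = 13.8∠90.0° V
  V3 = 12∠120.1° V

Step 1 — Convert each phasor to rectangular form:
  V1 = 6.01·(cos(65.7°) + j·sin(65.7°)) = 2.473 + j5.478 V
  V2 = 13.8·(cos(90.0°) + j·sin(90.0°)) = 0 + j13.8 V
  V3 = 12·(cos(120.1°) + j·sin(120.1°)) = -6.018 + j10.38 V
Step 2 — Sum components: V_total = -3.545 + j29.66 V.
Step 3 — Convert to polar: |V_total| = 29.87 V, ∠V_total = 96.8°.

V_total = 29.87∠96.8° V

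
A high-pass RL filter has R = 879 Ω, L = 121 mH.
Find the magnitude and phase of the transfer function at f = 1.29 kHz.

Step 1 — Angular frequency: ω = 2π·1290 = 8105 rad/s.
Step 2 — Transfer function: H(jω) = jωL/(R + jωL).
Step 3 — Numerator jωL = j·980.7; denominator R + jωL = 879 + j980.7.
Step 4 — H = 0.5545 + j0.497.
Step 5 — Magnitude: |H| = 0.7447 (-2.6 dB); phase: φ = 41.9°.

|H| = 0.7447 (-2.6 dB), φ = 41.9°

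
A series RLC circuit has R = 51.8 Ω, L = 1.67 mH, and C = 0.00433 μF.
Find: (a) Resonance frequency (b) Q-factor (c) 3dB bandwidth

Step 1 — Resonance: ω₀ = 1/√(LC) = 1/√(0.00167·4.33e-09) = 3.719e+05 rad/s.
Step 2 — f₀ = ω₀/(2π) = 5.919e+04 Hz.
Step 3 — Series Q: Q = ω₀L/R = 3.719e+05·0.00167/51.8 = 11.99.
Step 4 — Bandwidth: Δω = ω₀/Q = 3.102e+04 rad/s; BW = Δω/(2π) = 4937 Hz.

(a) f₀ = 5.919e+04 Hz  (b) Q = 11.99  (c) BW = 4937 Hz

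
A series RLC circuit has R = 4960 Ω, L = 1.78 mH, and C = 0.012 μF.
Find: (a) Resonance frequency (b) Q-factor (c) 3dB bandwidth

Step 1 — Resonance: ω₀ = 1/√(LC) = 1/√(0.00178·1.2e-08) = 2.164e+05 rad/s.
Step 2 — f₀ = ω₀/(2π) = 3.444e+04 Hz.
Step 3 — Series Q: Q = ω₀L/R = 2.164e+05·0.00178/4960 = 0.07765.
Step 4 — Bandwidth: Δω = ω₀/Q = 2.787e+06 rad/s; BW = Δω/(2π) = 4.435e+05 Hz.

(a) f₀ = 3.444e+04 Hz  (b) Q = 0.07765  (c) BW = 4.435e+05 Hz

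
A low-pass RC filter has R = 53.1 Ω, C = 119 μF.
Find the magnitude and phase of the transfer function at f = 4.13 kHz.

Step 1 — Angular frequency: ω = 2π·4130 = 2.595e+04 rad/s.
Step 2 — Transfer function: H(jω) = 1/(1 + jωRC).
Step 3 — Denominator: 1 + jωRC = 1 + j·2.595e+04·53.1·0.000119 = 1 + j164.
Step 4 — H = 3.719e-05 - j0.006098.
Step 5 — Magnitude: |H| = 0.006098 (-44.3 dB); phase: φ = -89.7°.

|H| = 0.006098 (-44.3 dB), φ = -89.7°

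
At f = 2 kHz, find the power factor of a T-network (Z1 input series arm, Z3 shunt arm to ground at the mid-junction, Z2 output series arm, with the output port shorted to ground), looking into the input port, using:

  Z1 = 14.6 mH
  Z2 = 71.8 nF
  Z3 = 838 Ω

Step 1 — Angular frequency: ω = 2π·f = 2π·2000 = 1.257e+04 rad/s.
Step 2 — Component impedances:
  Z1: Z = jωL = j·1.257e+04·0.0146 = 0 + j183.5 Ω
  Z2: Z = 1/(jωC) = -j/(ω·C) = 0 - j1108 Ω
  Z3: Z = R = 838 Ω
Step 3 — With the output port shorted to ground, the output series arm Z2 runs from the junction to ground; the shunt arm Z3 also runs from the junction to ground. They appear in parallel: Z3 || Z2 = 533.2 - j403.1 Ω.
Step 4 — Series with input arm Z1: Z_in = Z1 + (Z3 || Z2) = 533.2 - j219.7 Ω = 576.7∠-22.4° Ω.
Step 5 — Power factor: PF = cos(φ) = Re(Z)/|Z| = 533.2/576.7 = 0.9246.
Step 6 — Type: Im(Z) = -219.7 ⇒ leading (phase φ = -22.4°).

PF = 0.9246 (leading, φ = -22.4°)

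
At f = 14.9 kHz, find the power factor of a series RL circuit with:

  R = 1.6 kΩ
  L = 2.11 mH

Step 1 — Angular frequency: ω = 2π·f = 2π·1.49e+04 = 9.362e+04 rad/s.
Step 2 — Component impedances:
  R: Z = R = 1600 Ω
  L: Z = jωL = j·9.362e+04·0.00211 = 0 + j197.5 Ω
Step 3 — Series combination: Z_total = R + L = 1600 + j197.5 Ω = 1612∠7.0° Ω.
Step 4 — Power factor: PF = cos(φ) = Re(Z)/|Z| = 1600/1612.1 = 0.9925.
Step 5 — Type: Im(Z) = 197.5 ⇒ lagging (phase φ = 7.0°).

PF = 0.9925 (lagging, φ = 7.0°)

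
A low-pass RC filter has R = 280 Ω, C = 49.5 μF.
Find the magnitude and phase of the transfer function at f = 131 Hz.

Step 1 — Angular frequency: ω = 2π·131 = 823.1 rad/s.
Step 2 — Transfer function: H(jω) = 1/(1 + jωRC).
Step 3 — Denominator: 1 + jωRC = 1 + j·823.1·280·4.95e-05 = 1 + j11.41.
Step 4 — H = 0.007625 - j0.08699.
Step 5 — Magnitude: |H| = 0.08732 (-21.2 dB); phase: φ = -85.0°.

|H| = 0.08732 (-21.2 dB), φ = -85.0°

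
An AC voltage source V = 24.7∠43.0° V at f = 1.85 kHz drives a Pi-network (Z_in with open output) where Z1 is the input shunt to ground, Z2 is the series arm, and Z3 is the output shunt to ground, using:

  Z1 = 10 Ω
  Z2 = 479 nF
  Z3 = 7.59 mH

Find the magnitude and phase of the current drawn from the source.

Step 1 — Angular frequency: ω = 2π·f = 2π·1850 = 1.162e+04 rad/s.
Step 2 — Component impedances:
  Z1: Z = R = 10 Ω
  Z2: Z = 1/(jωC) = -j/(ω·C) = 0 - j179.6 Ω
  Z3: Z = jωL = j·1.162e+04·0.00759 = 0 + j88.23 Ω
Step 3 — With open output, the series arm Z2 and the output shunt Z3 appear in series to ground: Z2 + Z3 = 0 - j91.38 Ω.
Step 4 — Parallel with input shunt Z1: Z_in = Z1 || (Z2 + Z3) = 9.882 - j1.081 Ω = 9.941∠-6.2° Ω.
Step 5 — Source phasor: V = 24.7∠43.0° V = 18.06 + j16.85 V.
Step 6 — Ohm's law: I = V / Z_total = (18.06 + j16.85) / (9.882 - j1.081) = 1.622 + j1.882 A.
Step 7 — Convert to polar: |I| = 2.485 A, ∠I = 49.2°.

I = 2.485∠49.2° A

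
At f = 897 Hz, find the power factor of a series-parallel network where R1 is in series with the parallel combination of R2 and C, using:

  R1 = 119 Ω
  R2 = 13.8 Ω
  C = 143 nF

Step 1 — Angular frequency: ω = 2π·f = 2π·897 = 5636 rad/s.
Step 2 — Component impedances:
  R1: Z = R = 119 Ω
  R2: Z = R = 13.8 Ω
  C: Z = 1/(jωC) = -j/(ω·C) = 0 - j1241 Ω
Step 3 — Parallel branch: R2 || C = 1/(1/R2 + 1/C) = 13.8 - j0.1535 Ω.
Step 4 — Series with R1: Z_total = R1 + (R2 || C) = 132.8 - j0.1535 Ω = 132.8∠-0.1° Ω.
Step 5 — Power factor: PF = cos(φ) = Re(Z)/|Z| = 132.8/132.8 = 1.
Step 6 — Type: Im(Z) = -0.1535 ⇒ leading (phase φ = -0.1°).

PF = 1 (leading, φ = -0.1°)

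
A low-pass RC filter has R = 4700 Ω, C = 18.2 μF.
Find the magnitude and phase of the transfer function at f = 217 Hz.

Step 1 — Angular frequency: ω = 2π·217 = 1363 rad/s.
Step 2 — Transfer function: H(jω) = 1/(1 + jωRC).
Step 3 — Denominator: 1 + jωRC = 1 + j·1363·4700·1.82e-05 = 1 + j116.6.
Step 4 — H = 7.351e-05 - j0.008574.
Step 5 — Magnitude: |H| = 0.008574 (-41.3 dB); phase: φ = -89.5°.

|H| = 0.008574 (-41.3 dB), φ = -89.5°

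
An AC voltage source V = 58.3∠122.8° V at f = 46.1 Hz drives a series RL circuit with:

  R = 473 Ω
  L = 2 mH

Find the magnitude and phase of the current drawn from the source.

Step 1 — Angular frequency: ω = 2π·f = 2π·46.1 = 289.7 rad/s.
Step 2 — Component impedances:
  R: Z = R = 473 Ω
  L: Z = jωL = j·289.7·0.002 = 0 + j0.5793 Ω
Step 3 — Series combination: Z_total = R + L = 473 + j0.5793 Ω = 473∠0.1° Ω.
Step 4 — Source phasor: V = 58.3∠122.8° V = -31.58 + j49.01 V.
Step 5 — Ohm's law: I = V / Z_total = (-31.58 + j49.01) / (473 + j0.5793) = -0.06664 + j0.1037 A.
Step 6 — Convert to polar: |I| = 0.1233 A, ∠I = 122.7°.

I = 0.1233∠122.7° A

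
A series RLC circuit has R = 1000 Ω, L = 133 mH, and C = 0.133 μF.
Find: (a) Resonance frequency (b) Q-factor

Step 1 — Resonance condition Im(Z)=0 gives ω₀ = 1/√(LC).
Step 2 — ω₀ = 1/√(0.133·1.33e-07) = 7519 rad/s.
Step 3 — f₀ = ω₀/(2π) = 1197 Hz.
Step 4 — Series Q: Q = ω₀L/R = 7519·0.133/1000 = 1.

(a) f₀ = 1197 Hz  (b) Q = 1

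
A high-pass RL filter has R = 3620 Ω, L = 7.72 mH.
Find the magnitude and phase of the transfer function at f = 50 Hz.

Step 1 — Angular frequency: ω = 2π·50 = 314.2 rad/s.
Step 2 — Transfer function: H(jω) = jωL/(R + jωL).
Step 3 — Numerator jωL = j·2.425; denominator R + jωL = 3620 + j2.425.
Step 4 — H = 4.489e-07 + j0.00067.
Step 5 — Magnitude: |H| = 0.00067 (-63.5 dB); phase: φ = 90.0°.

|H| = 0.00067 (-63.5 dB), φ = 90.0°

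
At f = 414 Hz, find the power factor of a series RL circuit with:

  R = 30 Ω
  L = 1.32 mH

Step 1 — Angular frequency: ω = 2π·f = 2π·414 = 2601 rad/s.
Step 2 — Component impedances:
  R: Z = R = 30 Ω
  L: Z = jωL = j·2601·0.00132 = 0 + j3.434 Ω
Step 3 — Series combination: Z_total = R + L = 30 + j3.434 Ω = 30.2∠6.5° Ω.
Step 4 — Power factor: PF = cos(φ) = Re(Z)/|Z| = 30/30.196 = 0.9935.
Step 5 — Type: Im(Z) = 3.434 ⇒ lagging (phase φ = 6.5°).

PF = 0.9935 (lagging, φ = 6.5°)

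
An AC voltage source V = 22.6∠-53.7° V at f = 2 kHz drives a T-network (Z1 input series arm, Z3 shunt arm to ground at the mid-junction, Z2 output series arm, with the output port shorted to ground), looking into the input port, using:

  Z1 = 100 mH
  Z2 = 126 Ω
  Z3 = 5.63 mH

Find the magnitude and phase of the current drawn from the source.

Step 1 — Angular frequency: ω = 2π·f = 2π·2000 = 1.257e+04 rad/s.
Step 2 — Component impedances:
  Z1: Z = jωL = j·1.257e+04·0.1 = 0 + j1257 Ω
  Z2: Z = R = 126 Ω
  Z3: Z = jωL = j·1.257e+04·0.00563 = 0 + j70.75 Ω
Step 3 — With the output port shorted to ground, the output series arm Z2 runs from the junction to ground; the shunt arm Z3 also runs from the junction to ground. They appear in parallel: Z3 || Z2 = 30.2 + j53.79 Ω.
Step 4 — Series with input arm Z1: Z_in = Z1 + (Z3 || Z2) = 30.2 + j1310 Ω = 1311∠88.7° Ω.
Step 5 — Source phasor: V = 22.6∠-53.7° V = 13.38 - j18.21 V.
Step 6 — Ohm's law: I = V / Z_total = (13.38 - j18.21) / (30.2 + j1310) = -0.01366 - j0.01052 A.
Step 7 — Convert to polar: |I| = 0.01724 A, ∠I = -142.4°.

I = 0.01724∠-142.4° A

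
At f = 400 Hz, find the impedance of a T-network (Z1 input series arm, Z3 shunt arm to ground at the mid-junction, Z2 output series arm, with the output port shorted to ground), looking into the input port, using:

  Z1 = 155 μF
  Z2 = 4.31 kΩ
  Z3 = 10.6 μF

Step 1 — Angular frequency: ω = 2π·f = 2π·400 = 2513 rad/s.
Step 2 — Component impedances:
  Z1: Z = 1/(jωC) = -j/(ω·C) = 0 - j2.567 Ω
  Z2: Z = R = 4310 Ω
  Z3: Z = 1/(jωC) = -j/(ω·C) = 0 - j37.54 Ω
Step 3 — With the output port shorted to ground, the output series arm Z2 runs from the junction to ground; the shunt arm Z3 also runs from the junction to ground. They appear in parallel: Z3 || Z2 = 0.3269 - j37.53 Ω.
Step 4 — Series with input arm Z1: Z_in = Z1 + (Z3 || Z2) = 0.3269 - j40.1 Ω = 40.1∠-89.5° Ω.

Z = 0.3269 - j40.1 Ω = 40.1∠-89.5° Ω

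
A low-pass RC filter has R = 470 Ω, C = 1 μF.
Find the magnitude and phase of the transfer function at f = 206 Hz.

Step 1 — Angular frequency: ω = 2π·206 = 1294 rad/s.
Step 2 — Transfer function: H(jω) = 1/(1 + jωRC).
Step 3 — Denominator: 1 + jωRC = 1 + j·1294·470·1e-06 = 1 + j0.6083.
Step 4 — H = 0.7299 - j0.444.
Step 5 — Magnitude: |H| = 0.8543 (-1.4 dB); phase: φ = -31.3°.

|H| = 0.8543 (-1.4 dB), φ = -31.3°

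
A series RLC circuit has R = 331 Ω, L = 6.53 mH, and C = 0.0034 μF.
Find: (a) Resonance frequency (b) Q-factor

Step 1 — Resonance condition Im(Z)=0 gives ω₀ = 1/√(LC).
Step 2 — ω₀ = 1/√(0.00653·3.4e-09) = 2.122e+05 rad/s.
Step 3 — f₀ = ω₀/(2π) = 3.378e+04 Hz.
Step 4 — Series Q: Q = ω₀L/R = 2.122e+05·0.00653/331 = 4.187.

(a) f₀ = 3.378e+04 Hz  (b) Q = 4.187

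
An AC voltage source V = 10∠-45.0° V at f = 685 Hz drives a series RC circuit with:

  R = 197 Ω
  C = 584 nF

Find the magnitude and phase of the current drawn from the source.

Step 1 — Angular frequency: ω = 2π·f = 2π·685 = 4304 rad/s.
Step 2 — Component impedances:
  R: Z = R = 197 Ω
  C: Z = 1/(jωC) = -j/(ω·C) = 0 - j397.8 Ω
Step 3 — Series combination: Z_total = R + C = 197 - j397.8 Ω = 444∠-63.7° Ω.
Step 4 — Source phasor: V = 10∠-45.0° V = 7.071 - j7.071 V.
Step 5 — Ohm's law: I = V / Z_total = (7.071 - j7.071) / (197 - j397.8) = 0.02134 + j0.007206 A.
Step 6 — Convert to polar: |I| = 0.02253 A, ∠I = 18.7°.

I = 0.02253∠18.7° A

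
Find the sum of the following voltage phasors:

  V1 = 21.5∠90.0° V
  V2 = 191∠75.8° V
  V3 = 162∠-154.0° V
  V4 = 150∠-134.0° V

Step 1 — Convert each phasor to rectangular form:
  V1 = 21.5·(cos(90.0°) + j·sin(90.0°)) = 0 + j21.5 V
  V2 = 191·(cos(75.8°) + j·sin(75.8°)) = 46.85 + j185.2 V
  V3 = 162·(cos(-154.0°) + j·sin(-154.0°)) = -145.6 - j71.02 V
  V4 = 150·(cos(-134.0°) + j·sin(-134.0°)) = -104.2 - j107.9 V
Step 2 — Sum components: V_total = -202.9 + j27.75 V.
Step 3 — Convert to polar: |V_total| = 204.8 V, ∠V_total = 172.2°.

V_total = 204.8∠172.2° V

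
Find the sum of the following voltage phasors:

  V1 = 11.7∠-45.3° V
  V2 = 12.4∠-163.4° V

Step 1 — Convert each phasor to rectangular form:
  V1 = 11.7·(cos(-45.3°) + j·sin(-45.3°)) = 8.23 - j8.316 V
  V2 = 12.4·(cos(-163.4°) + j·sin(-163.4°)) = -11.88 - j3.543 V
Step 2 — Sum components: V_total = -3.653 - j11.86 V.
Step 3 — Convert to polar: |V_total| = 12.41 V, ∠V_total = -107.1°.

V_total = 12.41∠-107.1° V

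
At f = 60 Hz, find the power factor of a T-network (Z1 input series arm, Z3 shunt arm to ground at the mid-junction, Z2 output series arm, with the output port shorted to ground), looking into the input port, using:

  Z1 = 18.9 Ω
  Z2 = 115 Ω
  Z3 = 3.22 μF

Step 1 — Angular frequency: ω = 2π·f = 2π·60 = 377 rad/s.
Step 2 — Component impedances:
  Z1: Z = R = 18.9 Ω
  Z2: Z = R = 115 Ω
  Z3: Z = 1/(jωC) = -j/(ω·C) = 0 - j823.8 Ω
Step 3 — With the output port shorted to ground, the output series arm Z2 runs from the junction to ground; the shunt arm Z3 also runs from the junction to ground. They appear in parallel: Z3 || Z2 = 112.8 - j15.75 Ω.
Step 4 — Series with input arm Z1: Z_in = Z1 + (Z3 || Z2) = 131.7 - j15.75 Ω = 132.6∠-6.8° Ω.
Step 5 — Power factor: PF = cos(φ) = Re(Z)/|Z| = 131.7/132.64 = 0.9929.
Step 6 — Type: Im(Z) = -15.75 ⇒ leading (phase φ = -6.8°).

PF = 0.9929 (leading, φ = -6.8°)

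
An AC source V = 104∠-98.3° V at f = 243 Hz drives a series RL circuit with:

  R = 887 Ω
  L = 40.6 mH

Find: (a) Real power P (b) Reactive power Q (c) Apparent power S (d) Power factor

Step 1 — Angular frequency: ω = 2π·f = 2π·243 = 1527 rad/s.
Step 2 — Component impedances:
  R: Z = R = 887 Ω
  L: Z = jωL = j·1527·0.0406 = 0 + j61.99 Ω
Step 3 — Series combination: Z_total = R + L = 887 + j61.99 Ω = 889.2∠4.0° Ω.
Step 4 — Source phasor: V = 104∠-98.3° V = -15.01 - j102.9 V.
Step 5 — Current: I = V / Z = -0.02491 - j0.1143 A = 0.117∠-102.3° A.
Step 6 — Complex power: S = V·I* = 12.13 + j0.848 VA.
Step 7 — Real power: P = Re(S) = 12.13 W.
Step 8 — Reactive power: Q = Im(S) = 0.848 VAR.
Step 9 — Apparent power: |S| = 12.16 VA.
Step 10 — Power factor: PF = P/|S| = 0.9976 (lagging).

(a) P = 12.13 W  (b) Q = 0.848 VAR  (c) S = 12.16 VA  (d) PF = 0.9976 (lagging)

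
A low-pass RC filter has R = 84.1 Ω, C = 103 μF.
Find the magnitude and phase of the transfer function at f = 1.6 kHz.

Step 1 — Angular frequency: ω = 2π·1600 = 1.005e+04 rad/s.
Step 2 — Transfer function: H(jω) = 1/(1 + jωRC).
Step 3 — Denominator: 1 + jωRC = 1 + j·1.005e+04·84.1·0.000103 = 1 + j87.08.
Step 4 — H = 0.0001318 - j0.01148.
Step 5 — Magnitude: |H| = 0.01148 (-38.8 dB); phase: φ = -89.3°.

|H| = 0.01148 (-38.8 dB), φ = -89.3°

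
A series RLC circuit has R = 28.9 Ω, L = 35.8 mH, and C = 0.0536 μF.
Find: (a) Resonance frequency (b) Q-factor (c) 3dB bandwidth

Step 1 — Resonance: ω₀ = 1/√(LC) = 1/√(0.0358·5.36e-08) = 2.283e+04 rad/s.
Step 2 — f₀ = ω₀/(2π) = 3633 Hz.
Step 3 — Series Q: Q = ω₀L/R = 2.283e+04·0.0358/28.9 = 28.28.
Step 4 — Bandwidth: Δω = ω₀/Q = 807.3 rad/s; BW = Δω/(2π) = 128.5 Hz.

(a) f₀ = 3633 Hz  (b) Q = 28.28  (c) BW = 128.5 Hz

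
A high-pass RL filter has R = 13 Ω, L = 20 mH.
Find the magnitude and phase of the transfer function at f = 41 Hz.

Step 1 — Angular frequency: ω = 2π·41 = 257.6 rad/s.
Step 2 — Transfer function: H(jω) = jωL/(R + jωL).
Step 3 — Numerator jωL = j·5.152; denominator R + jωL = 13 + j5.152.
Step 4 — H = 0.1358 + j0.3425.
Step 5 — Magnitude: |H| = 0.3684 (-8.7 dB); phase: φ = 68.4°.

|H| = 0.3684 (-8.7 dB), φ = 68.4°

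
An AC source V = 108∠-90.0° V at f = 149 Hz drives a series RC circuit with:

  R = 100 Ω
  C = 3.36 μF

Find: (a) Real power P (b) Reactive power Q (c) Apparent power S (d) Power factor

Step 1 — Angular frequency: ω = 2π·f = 2π·149 = 936.2 rad/s.
Step 2 — Component impedances:
  R: Z = R = 100 Ω
  C: Z = 1/(jωC) = -j/(ω·C) = 0 - j317.9 Ω
Step 3 — Series combination: Z_total = R + C = 100 - j317.9 Ω = 333.3∠-72.5° Ω.
Step 4 — Source phasor: V = 108∠-90.0° V = 0 - j108 V.
Step 5 — Current: I = V / Z = 0.3091 - j0.09724 A = 0.3241∠-17.5° A.
Step 6 — Complex power: S = V·I* = 10.5 - j33.39 VA.
Step 7 — Real power: P = Re(S) = 10.5 W.
Step 8 — Reactive power: Q = Im(S) = -33.39 VAR.
Step 9 — Apparent power: |S| = 35 VA.
Step 10 — Power factor: PF = P/|S| = 0.3001 (leading).

(a) P = 10.5 W  (b) Q = -33.39 VAR  (c) S = 35 VA  (d) PF = 0.3001 (leading)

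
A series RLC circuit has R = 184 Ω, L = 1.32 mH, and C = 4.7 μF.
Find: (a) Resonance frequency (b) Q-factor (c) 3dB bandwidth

Step 1 — Resonance: ω₀ = 1/√(LC) = 1/√(0.00132·4.7e-06) = 1.27e+04 rad/s.
Step 2 — f₀ = ω₀/(2π) = 2021 Hz.
Step 3 — Series Q: Q = ω₀L/R = 1.27e+04·0.00132/184 = 0.09108.
Step 4 — Bandwidth: Δω = ω₀/Q = 1.394e+05 rad/s; BW = Δω/(2π) = 2.219e+04 Hz.

(a) f₀ = 2021 Hz  (b) Q = 0.09108  (c) BW = 2.219e+04 Hz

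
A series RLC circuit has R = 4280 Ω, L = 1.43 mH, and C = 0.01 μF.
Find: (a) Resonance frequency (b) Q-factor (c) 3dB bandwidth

Step 1 — Resonance: ω₀ = 1/√(LC) = 1/√(0.00143·1e-08) = 2.644e+05 rad/s.
Step 2 — f₀ = ω₀/(2π) = 4.209e+04 Hz.
Step 3 — Series Q: Q = ω₀L/R = 2.644e+05·0.00143/4280 = 0.08835.
Step 4 — Bandwidth: Δω = ω₀/Q = 2.993e+06 rad/s; BW = Δω/(2π) = 4.764e+05 Hz.

(a) f₀ = 4.209e+04 Hz  (b) Q = 0.08835  (c) BW = 4.764e+05 Hz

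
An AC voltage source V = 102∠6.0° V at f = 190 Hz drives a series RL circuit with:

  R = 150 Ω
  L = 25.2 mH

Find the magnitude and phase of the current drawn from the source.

Step 1 — Angular frequency: ω = 2π·f = 2π·190 = 1194 rad/s.
Step 2 — Component impedances:
  R: Z = R = 150 Ω
  L: Z = jωL = j·1194·0.0252 = 0 + j30.08 Ω
Step 3 — Series combination: Z_total = R + L = 150 + j30.08 Ω = 153∠11.3° Ω.
Step 4 — Source phasor: V = 102∠6.0° V = 101.4 + j10.66 V.
Step 5 — Ohm's law: I = V / Z_total = (101.4 + j10.66) / (150 + j30.08) = 0.6638 - j0.06206 A.
Step 6 — Convert to polar: |I| = 0.6667 A, ∠I = -5.3°.

I = 0.6667∠-5.3° A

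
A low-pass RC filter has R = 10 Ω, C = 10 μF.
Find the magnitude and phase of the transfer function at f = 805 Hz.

Step 1 — Angular frequency: ω = 2π·805 = 5058 rad/s.
Step 2 — Transfer function: H(jω) = 1/(1 + jωRC).
Step 3 — Denominator: 1 + jωRC = 1 + j·5058·10·1e-05 = 1 + j0.5058.
Step 4 — H = 0.7963 - j0.4028.
Step 5 — Magnitude: |H| = 0.8923 (-1.0 dB); phase: φ = -26.8°.

|H| = 0.8923 (-1.0 dB), φ = -26.8°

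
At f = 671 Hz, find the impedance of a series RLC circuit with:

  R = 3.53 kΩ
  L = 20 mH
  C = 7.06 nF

Step 1 — Angular frequency: ω = 2π·f = 2π·671 = 4216 rad/s.
Step 2 — Component impedances:
  R: Z = R = 3530 Ω
  L: Z = jωL = j·4216·0.02 = 0 + j84.32 Ω
  C: Z = 1/(jωC) = -j/(ω·C) = 0 - j3.36e+04 Ω
Step 3 — Series combination: Z_total = R + L + C = 3530 - j3.351e+04 Ω = 3.37e+04∠-84.0° Ω.

Z = 3530 - j3.351e+04 Ω = 3.37e+04∠-84.0° Ω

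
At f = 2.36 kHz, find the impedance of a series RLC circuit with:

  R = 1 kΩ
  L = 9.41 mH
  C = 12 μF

Step 1 — Angular frequency: ω = 2π·f = 2π·2360 = 1.483e+04 rad/s.
Step 2 — Component impedances:
  R: Z = R = 1000 Ω
  L: Z = jωL = j·1.483e+04·0.00941 = 0 + j139.5 Ω
  C: Z = 1/(jωC) = -j/(ω·C) = 0 - j5.62 Ω
Step 3 — Series combination: Z_total = R + L + C = 1000 + j133.9 Ω = 1009∠7.6° Ω.

Z = 1000 + j133.9 Ω = 1009∠7.6° Ω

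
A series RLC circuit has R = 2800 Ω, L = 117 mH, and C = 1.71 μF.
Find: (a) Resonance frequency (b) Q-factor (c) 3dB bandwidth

Step 1 — Resonance condition Im(Z)=0 gives ω₀ = 1/√(LC).
Step 2 — ω₀ = 1/√(0.117·1.71e-06) = 2236 rad/s.
Step 3 — f₀ = ω₀/(2π) = 355.8 Hz.
Step 4 — Series Q: Q = ω₀L/R = 2236·0.117/2800 = 0.09342.
Step 5 — 3dB bandwidth: Δω = ω₀/Q = 2.393e+04 rad/s; BW = Δω/(2π) = 3809 Hz.

(a) f₀ = 355.8 Hz  (b) Q = 0.09342  (c) BW = 3809 Hz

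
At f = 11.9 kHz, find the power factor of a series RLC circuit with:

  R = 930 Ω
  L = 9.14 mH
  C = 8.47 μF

Step 1 — Angular frequency: ω = 2π·f = 2π·1.19e+04 = 7.477e+04 rad/s.
Step 2 — Component impedances:
  R: Z = R = 930 Ω
  L: Z = jωL = j·7.477e+04·0.00914 = 0 + j683.4 Ω
  C: Z = 1/(jωC) = -j/(ω·C) = 0 - j1.579 Ω
Step 3 — Series combination: Z_total = R + L + C = 930 + j681.8 Ω = 1153∠36.2° Ω.
Step 4 — Power factor: PF = cos(φ) = Re(Z)/|Z| = 930/1153.2 = 0.8065.
Step 5 — Type: Im(Z) = 681.8 ⇒ lagging (phase φ = 36.2°).

PF = 0.8065 (lagging, φ = 36.2°)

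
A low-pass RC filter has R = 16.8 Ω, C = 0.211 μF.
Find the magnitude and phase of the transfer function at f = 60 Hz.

Step 1 — Angular frequency: ω = 2π·60 = 377 rad/s.
Step 2 — Transfer function: H(jω) = 1/(1 + jωRC).
Step 3 — Denominator: 1 + jωRC = 1 + j·377·16.8·2.11e-07 = 1 + j0.001336.
Step 4 — H = 1 - j0.001336.
Step 5 — Magnitude: |H| = 1 (-0.0 dB); phase: φ = -0.1°.

|H| = 1 (-0.0 dB), φ = -0.1°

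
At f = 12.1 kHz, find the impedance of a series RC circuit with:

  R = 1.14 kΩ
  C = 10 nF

Step 1 — Angular frequency: ω = 2π·f = 2π·1.21e+04 = 7.603e+04 rad/s.
Step 2 — Component impedances:
  R: Z = R = 1140 Ω
  C: Z = 1/(jωC) = -j/(ω·C) = 0 - j1315 Ω
Step 3 — Series combination: Z_total = R + C = 1140 - j1315 Ω = 1741∠-49.1° Ω.

Z = 1140 - j1315 Ω = 1741∠-49.1° Ω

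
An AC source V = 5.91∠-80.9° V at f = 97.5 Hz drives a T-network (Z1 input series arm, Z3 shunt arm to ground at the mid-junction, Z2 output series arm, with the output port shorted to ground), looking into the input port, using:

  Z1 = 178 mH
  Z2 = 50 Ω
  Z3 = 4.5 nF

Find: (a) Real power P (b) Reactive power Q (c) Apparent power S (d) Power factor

Step 1 — Angular frequency: ω = 2π·f = 2π·97.5 = 612.6 rad/s.
Step 2 — Component impedances:
  Z1: Z = jωL = j·612.6·0.178 = 0 + j109 Ω
  Z2: Z = R = 50 Ω
  Z3: Z = 1/(jωC) = -j/(ω·C) = 0 - j3.627e+05 Ω
Step 3 — With the output port shorted to ground, the output series arm Z2 runs from the junction to ground; the shunt arm Z3 also runs from the junction to ground. They appear in parallel: Z3 || Z2 = 50 - j0.006892 Ω.
Step 4 — Series with input arm Z1: Z_in = Z1 + (Z3 || Z2) = 50 + j109 Ω = 120∠65.4° Ω.
Step 5 — Source phasor: V = 5.91∠-80.9° V = 0.9347 - j5.836 V.
Step 6 — Current: I = V / Z = -0.04097 - j0.02736 A = 0.04927∠-146.3° A.
Step 7 — Complex power: S = V·I* = 0.1214 + j0.2647 VA.
Step 8 — Real power: P = Re(S) = 0.1214 W.
Step 9 — Reactive power: Q = Im(S) = 0.2647 VAR.
Step 10 — Apparent power: |S| = 0.2912 VA.
Step 11 — Power factor: PF = P/|S| = 0.4168 (lagging).

(a) P = 0.1214 W  (b) Q = 0.2647 VAR  (c) S = 0.2912 VA  (d) PF = 0.4168 (lagging)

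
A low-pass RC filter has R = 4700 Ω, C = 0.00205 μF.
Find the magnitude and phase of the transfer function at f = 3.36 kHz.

Step 1 — Angular frequency: ω = 2π·3360 = 2.111e+04 rad/s.
Step 2 — Transfer function: H(jω) = 1/(1 + jωRC).
Step 3 — Denominator: 1 + jωRC = 1 + j·2.111e+04·4700·2.05e-09 = 1 + j0.2034.
Step 4 — H = 0.9603 - j0.1953.
Step 5 — Magnitude: |H| = 0.9799 (-0.2 dB); phase: φ = -11.5°.

|H| = 0.9799 (-0.2 dB), φ = -11.5°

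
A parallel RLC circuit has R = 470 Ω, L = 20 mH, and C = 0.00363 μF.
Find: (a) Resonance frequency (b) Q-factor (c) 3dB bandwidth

Step 1 — Resonance: ω₀ = 1/√(LC) = 1/√(0.02·3.63e-09) = 1.174e+05 rad/s.
Step 2 — f₀ = ω₀/(2π) = 1.868e+04 Hz.
Step 3 — Parallel Q: Q = R/(ω₀L) = 470/(1.174e+05·0.02) = 0.2002.
Step 4 — Bandwidth: Δω = ω₀/Q = 5.861e+05 rad/s; BW = Δω/(2π) = 9.329e+04 Hz.

(a) f₀ = 1.868e+04 Hz  (b) Q = 0.2002  (c) BW = 9.329e+04 Hz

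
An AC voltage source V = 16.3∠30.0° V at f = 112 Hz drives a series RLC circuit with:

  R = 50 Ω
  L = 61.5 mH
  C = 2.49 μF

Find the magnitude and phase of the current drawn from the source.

Step 1 — Angular frequency: ω = 2π·f = 2π·112 = 703.7 rad/s.
Step 2 — Component impedances:
  R: Z = R = 50 Ω
  L: Z = jωL = j·703.7·0.0615 = 0 + j43.28 Ω
  C: Z = 1/(jωC) = -j/(ω·C) = 0 - j570.7 Ω
Step 3 — Series combination: Z_total = R + L + C = 50 - j527.4 Ω = 529.8∠-84.6° Ω.
Step 4 — Source phasor: V = 16.3∠30.0° V = 14.12 + j8.15 V.
Step 5 — Ohm's law: I = V / Z_total = (14.12 + j8.15) / (50 - j527.4) = -0.0128 + j0.02798 A.
Step 6 — Convert to polar: |I| = 0.03077 A, ∠I = 114.6°.

I = 0.03077∠114.6° A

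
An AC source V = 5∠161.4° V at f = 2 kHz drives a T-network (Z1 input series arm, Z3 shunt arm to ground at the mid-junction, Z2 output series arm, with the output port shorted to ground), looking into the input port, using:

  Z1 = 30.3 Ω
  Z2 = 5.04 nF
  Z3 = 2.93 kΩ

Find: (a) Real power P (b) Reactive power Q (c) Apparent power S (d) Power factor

Step 1 — Angular frequency: ω = 2π·f = 2π·2000 = 1.257e+04 rad/s.
Step 2 — Component impedances:
  Z1: Z = R = 30.3 Ω
  Z2: Z = 1/(jωC) = -j/(ω·C) = 0 - j1.579e+04 Ω
  Z3: Z = R = 2930 Ω
Step 3 — With the output port shorted to ground, the output series arm Z2 runs from the junction to ground; the shunt arm Z3 also runs from the junction to ground. They appear in parallel: Z3 || Z2 = 2832 - j525.6 Ω.
Step 4 — Series with input arm Z1: Z_in = Z1 + (Z3 || Z2) = 2863 - j525.6 Ω = 2911∠-10.4° Ω.
Step 5 — Source phasor: V = 5∠161.4° V = -4.739 + j1.595 V.
Step 6 — Current: I = V / Z = -0.0017 + j0.0002449 A = 0.001718∠171.8° A.
Step 7 — Complex power: S = V·I* = 0.008448 - j0.001551 VA.
Step 8 — Real power: P = Re(S) = 0.008448 W.
Step 9 — Reactive power: Q = Im(S) = -0.001551 VAR.
Step 10 — Apparent power: |S| = 0.008589 VA.
Step 11 — Power factor: PF = P/|S| = 0.9836 (leading).

(a) P = 0.008448 W  (b) Q = -0.001551 VAR  (c) S = 0.008589 VA  (d) PF = 0.9836 (leading)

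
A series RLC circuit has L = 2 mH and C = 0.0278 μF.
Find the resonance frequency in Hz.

Step 1 — Resonance condition Im(Z)=0 gives ω₀ = 1/√(LC).
Step 2 — ω₀ = 1/√(0.002·2.78e-08) = 1.341e+05 rad/s.
Step 3 — f₀ = ω₀/(2π) = 2.134e+04 Hz.

f₀ = 2.134e+04 Hz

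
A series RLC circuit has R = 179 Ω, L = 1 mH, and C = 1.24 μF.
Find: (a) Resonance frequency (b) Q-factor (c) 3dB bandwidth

Step 1 — Resonance: ω₀ = 1/√(LC) = 1/√(0.001·1.24e-06) = 2.84e+04 rad/s.
Step 2 — f₀ = ω₀/(2π) = 4520 Hz.
Step 3 — Series Q: Q = ω₀L/R = 2.84e+04·0.001/179 = 0.1586.
Step 4 — Bandwidth: Δω = ω₀/Q = 1.79e+05 rad/s; BW = Δω/(2π) = 2.849e+04 Hz.

(a) f₀ = 4520 Hz  (b) Q = 0.1586  (c) BW = 2.849e+04 Hz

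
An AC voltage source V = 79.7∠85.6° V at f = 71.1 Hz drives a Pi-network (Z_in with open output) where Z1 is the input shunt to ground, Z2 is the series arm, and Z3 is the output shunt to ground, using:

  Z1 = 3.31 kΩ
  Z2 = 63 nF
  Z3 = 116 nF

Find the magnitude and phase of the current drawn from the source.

Step 1 — Angular frequency: ω = 2π·f = 2π·71.1 = 446.7 rad/s.
Step 2 — Component impedances:
  Z1: Z = R = 3310 Ω
  Z2: Z = 1/(jωC) = -j/(ω·C) = 0 - j3.553e+04 Ω
  Z3: Z = 1/(jωC) = -j/(ω·C) = 0 - j1.93e+04 Ω
Step 3 — With open output, the series arm Z2 and the output shunt Z3 appear in series to ground: Z2 + Z3 = 0 - j5.483e+04 Ω.
Step 4 — Parallel with input shunt Z1: Z_in = Z1 || (Z2 + Z3) = 3298 - j199.1 Ω = 3304∠-3.5° Ω.
Step 5 — Source phasor: V = 79.7∠85.6° V = 6.115 + j79.47 V.
Step 6 — Ohm's law: I = V / Z_total = (6.115 + j79.47) / (3298 - j199.1) = 0.0003979 + j0.02412 A.
Step 7 — Convert to polar: |I| = 0.02412 A, ∠I = 89.1°.

I = 0.02412∠89.1° A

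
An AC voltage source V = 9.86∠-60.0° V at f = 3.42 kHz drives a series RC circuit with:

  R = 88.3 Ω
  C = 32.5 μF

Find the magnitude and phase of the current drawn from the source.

Step 1 — Angular frequency: ω = 2π·f = 2π·3420 = 2.149e+04 rad/s.
Step 2 — Component impedances:
  R: Z = R = 88.3 Ω
  C: Z = 1/(jωC) = -j/(ω·C) = 0 - j1.432 Ω
Step 3 — Series combination: Z_total = R + C = 88.3 - j1.432 Ω = 88.31∠-0.9° Ω.
Step 4 — Source phasor: V = 9.86∠-60.0° V = 4.93 - j8.539 V.
Step 5 — Ohm's law: I = V / Z_total = (4.93 - j8.539) / (88.3 - j1.432) = 0.05739 - j0.09577 A.
Step 6 — Convert to polar: |I| = 0.1117 A, ∠I = -59.1°.

I = 0.1117∠-59.1° A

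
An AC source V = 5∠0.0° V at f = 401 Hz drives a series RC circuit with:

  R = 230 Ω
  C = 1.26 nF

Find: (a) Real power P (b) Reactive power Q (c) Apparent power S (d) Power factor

Step 1 — Angular frequency: ω = 2π·f = 2π·401 = 2520 rad/s.
Step 2 — Component impedances:
  R: Z = R = 230 Ω
  C: Z = 1/(jωC) = -j/(ω·C) = 0 - j3.15e+05 Ω
Step 3 — Series combination: Z_total = R + C = 230 - j3.15e+05 Ω = 3.15e+05∠-90.0° Ω.
Step 4 — Source phasor: V = 5∠0.0° V = 5 V.
Step 5 — Current: I = V / Z = 1.159e-08 + j1.587e-05 A = 1.587e-05∠90.0° A.
Step 6 — Complex power: S = V·I* = 5.795e-08 - j7.937e-05 VA.
Step 7 — Real power: P = Re(S) = 5.795e-08 W.
Step 8 — Reactive power: Q = Im(S) = -7.937e-05 VAR.
Step 9 — Apparent power: |S| = 7.937e-05 VA.
Step 10 — Power factor: PF = P/|S| = 0.0007302 (leading).

(a) P = 5.795e-08 W  (b) Q = -7.937e-05 VAR  (c) S = 7.937e-05 VA  (d) PF = 0.0007302 (leading)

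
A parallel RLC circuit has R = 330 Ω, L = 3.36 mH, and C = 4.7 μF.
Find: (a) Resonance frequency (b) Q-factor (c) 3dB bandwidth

Step 1 — Resonance: ω₀ = 1/√(LC) = 1/√(0.00336·4.7e-06) = 7958 rad/s.
Step 2 — f₀ = ω₀/(2π) = 1266 Hz.
Step 3 — Parallel Q: Q = R/(ω₀L) = 330/(7958·0.00336) = 12.34.
Step 4 — Bandwidth: Δω = ω₀/Q = 644.7 rad/s; BW = Δω/(2π) = 102.6 Hz.

(a) f₀ = 1266 Hz  (b) Q = 12.34  (c) BW = 102.6 Hz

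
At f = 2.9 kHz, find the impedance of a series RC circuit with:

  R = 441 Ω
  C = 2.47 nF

Step 1 — Angular frequency: ω = 2π·f = 2π·2900 = 1.822e+04 rad/s.
Step 2 — Component impedances:
  R: Z = R = 441 Ω
  C: Z = 1/(jωC) = -j/(ω·C) = 0 - j2.222e+04 Ω
Step 3 — Series combination: Z_total = R + C = 441 - j2.222e+04 Ω = 2.222e+04∠-88.9° Ω.

Z = 441 - j2.222e+04 Ω = 2.222e+04∠-88.9° Ω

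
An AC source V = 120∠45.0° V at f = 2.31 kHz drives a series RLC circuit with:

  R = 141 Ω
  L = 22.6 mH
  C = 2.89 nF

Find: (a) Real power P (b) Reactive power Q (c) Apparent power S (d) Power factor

Step 1 — Angular frequency: ω = 2π·f = 2π·2310 = 1.451e+04 rad/s.
Step 2 — Component impedances:
  R: Z = R = 141 Ω
  L: Z = jωL = j·1.451e+04·0.0226 = 0 + j328 Ω
  C: Z = 1/(jωC) = -j/(ω·C) = 0 - j2.384e+04 Ω
Step 3 — Series combination: Z_total = R + L + C = 141 - j2.351e+04 Ω = 2.351e+04∠-89.7° Ω.
Step 4 — Source phasor: V = 120∠45.0° V = 84.85 + j84.85 V.
Step 5 — Current: I = V / Z = -0.003587 + j0.00363 A = 0.005104∠134.7° A.
Step 6 — Complex power: S = V·I* = 0.003673 - j0.6124 VA.
Step 7 — Real power: P = Re(S) = 0.003673 W.
Step 8 — Reactive power: Q = Im(S) = -0.6124 VAR.
Step 9 — Apparent power: |S| = 0.6124 VA.
Step 10 — Power factor: PF = P/|S| = 0.005997 (leading).

(a) P = 0.003673 W  (b) Q = -0.6124 VAR  (c) S = 0.6124 VA  (d) PF = 0.005997 (leading)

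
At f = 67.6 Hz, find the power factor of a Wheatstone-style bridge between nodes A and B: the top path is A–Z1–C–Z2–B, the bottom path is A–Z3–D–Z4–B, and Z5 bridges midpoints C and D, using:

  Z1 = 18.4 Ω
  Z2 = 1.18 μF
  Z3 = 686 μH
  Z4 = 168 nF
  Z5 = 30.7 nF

Step 1 — Angular frequency: ω = 2π·f = 2π·67.6 = 424.7 rad/s.
Step 2 — Component impedances:
  Z1: Z = R = 18.4 Ω
  Z2: Z = 1/(jωC) = -j/(ω·C) = 0 - j1995 Ω
  Z3: Z = jωL = j·424.7·0.000686 = 0 + j0.2914 Ω
  Z4: Z = 1/(jωC) = -j/(ω·C) = 0 - j1.401e+04 Ω
  Z5: Z = 1/(jωC) = -j/(ω·C) = 0 - j7.669e+04 Ω
Step 3 — Bridge requires nodal analysis (the Z5 bridge couples midpoints C and D, so the two paths cannot be reduced to a simple series/parallel combination). Setting node B to ground and injecting 1 A at node A, the 3-node admittance system at A, C, D solves to V_A = Z_AB = 14.1 - j1747 Ω = 1747∠-89.5° Ω.
Step 4 — Power factor: PF = cos(φ) = Re(Z)/|Z| = 14.099/1746.6 = 0.008072.
Step 5 — Type: Im(Z) = -1747 ⇒ leading (phase φ = -89.5°).

PF = 0.008072 (leading, φ = -89.5°)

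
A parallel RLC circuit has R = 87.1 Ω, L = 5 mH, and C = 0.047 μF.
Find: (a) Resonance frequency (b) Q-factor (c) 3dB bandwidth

Step 1 — Resonance: ω₀ = 1/√(LC) = 1/√(0.005·4.7e-08) = 6.523e+04 rad/s.
Step 2 — f₀ = ω₀/(2π) = 1.038e+04 Hz.
Step 3 — Parallel Q: Q = R/(ω₀L) = 87.1/(6.523e+04·0.005) = 0.267.
Step 4 — Bandwidth: Δω = ω₀/Q = 2.443e+05 rad/s; BW = Δω/(2π) = 3.888e+04 Hz.

(a) f₀ = 1.038e+04 Hz  (b) Q = 0.267  (c) BW = 3.888e+04 Hz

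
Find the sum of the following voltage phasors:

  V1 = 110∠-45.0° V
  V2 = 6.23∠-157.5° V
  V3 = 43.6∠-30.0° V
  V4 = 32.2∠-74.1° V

Step 1 — Convert each phasor to rectangular form:
  V1 = 110·(cos(-45.0°) + j·sin(-45.0°)) = 77.78 - j77.78 V
  V2 = 6.23·(cos(-157.5°) + j·sin(-157.5°)) = -5.756 - j2.384 V
  V3 = 43.6·(cos(-30.0°) + j·sin(-30.0°)) = 37.76 - j21.8 V
  V4 = 32.2·(cos(-74.1°) + j·sin(-74.1°)) = 8.821 - j30.97 V
Step 2 — Sum components: V_total = 118.6 - j132.9 V.
Step 3 — Convert to polar: |V_total| = 178.2 V, ∠V_total = -48.3°.

V_total = 178.2∠-48.3° V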